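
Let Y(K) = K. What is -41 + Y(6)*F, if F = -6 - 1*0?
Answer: -77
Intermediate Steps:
F = -6 (F = -6 + 0 = -6)
-41 + Y(6)*F = -41 + 6*(-6) = -41 - 36 = -77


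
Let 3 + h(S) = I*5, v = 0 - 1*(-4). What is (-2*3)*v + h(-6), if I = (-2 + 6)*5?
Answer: 73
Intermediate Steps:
v = 4 (v = 0 + 4 = 4)
I = 20 (I = 4*5 = 20)
h(S) = 97 (h(S) = -3 + 20*5 = -3 + 100 = 97)
(-2*3)*v + h(-6) = -2*3*4 + 97 = -6*4 + 97 = -24 + 97 = 73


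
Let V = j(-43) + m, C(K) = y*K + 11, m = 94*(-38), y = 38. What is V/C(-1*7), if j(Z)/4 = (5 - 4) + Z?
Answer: 44/3 ≈ 14.667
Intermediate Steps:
m = -3572
j(Z) = 4 + 4*Z (j(Z) = 4*((5 - 4) + Z) = 4*(1 + Z) = 4 + 4*Z)
C(K) = 11 + 38*K (C(K) = 38*K + 11 = 11 + 38*K)
V = -3740 (V = (4 + 4*(-43)) - 3572 = (4 - 172) - 3572 = -168 - 3572 = -3740)
V/C(-1*7) = -3740/(11 + 38*(-1*7)) = -3740/(11 + 38*(-7)) = -3740/(11 - 266) = -3740/(-255) = -3740*(-1/255) = 44/3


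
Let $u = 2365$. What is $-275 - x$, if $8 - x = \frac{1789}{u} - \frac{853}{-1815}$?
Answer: $- \frac{21991019}{78045} \approx -281.77$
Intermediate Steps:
$x = \frac{528644}{78045}$ ($x = 8 - \left(\frac{1789}{2365} - \frac{853}{-1815}\right) = 8 - \left(1789 \cdot \frac{1}{2365} - - \frac{853}{1815}\right) = 8 - \left(\frac{1789}{2365} + \frac{853}{1815}\right) = 8 - \frac{95716}{78045} = \frac{528644}{78045} \approx 6.7736$)
$-275 - x = -275 - \frac{528644}{78045} = - \frac{21991019}{78045}$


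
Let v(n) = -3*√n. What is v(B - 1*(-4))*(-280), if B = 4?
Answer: 1680*√2 ≈ 2375.9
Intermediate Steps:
v(B - 1*(-4))*(-280) = -3*√(4 - 1*(-4))*(-280) = -3*√(4 + 4)*(-280) = -6*√2*(-280) = 1680*√2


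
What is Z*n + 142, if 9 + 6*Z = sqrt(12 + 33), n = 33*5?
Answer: -211/2 + 165*sqrt(5)/2 ≈ 78.976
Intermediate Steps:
n = 165
Z = -3/2 + sqrt(5)/2 (Z = -3/2 + sqrt(12 + 33)/6 = -3/2 + sqrt(45)/6 = -3/2 + (3*sqrt(5))/6 = -3/2 + sqrt(5)/2 ≈ -0.38197)
Z*n + 142 = (-3/2 + sqrt(5)/2)*165 + 142 = (-495/2 + 165*sqrt(5)/2) + 142 = -211/2 + 165*sqrt(5)/2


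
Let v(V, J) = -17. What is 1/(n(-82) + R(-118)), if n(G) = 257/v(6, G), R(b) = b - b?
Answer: -17/257 ≈ -0.066148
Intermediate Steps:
R(b) = 0
n(G) = -257/17 (n(G) = 257/(-17) = 257*(-1/17) = -257/17)
1/(n(-82) + R(-118)) = 1/(-257/17 + 0) = 1/(-257/17) = -17/257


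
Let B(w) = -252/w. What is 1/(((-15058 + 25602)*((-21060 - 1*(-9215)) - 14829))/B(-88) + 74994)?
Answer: -63/6182789810 ≈ -1.0190e-8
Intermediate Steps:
1/(((-15058 + 25602)*((-21060 - 1*(-9215)) - 14829))/B(-88) + 74994) = 1/(((-15058 + 25602)*((-21060 - 1*(-9215)) - 14829))/((-252/(-88))) + 74994) = 1/((10544*((-21060 + 9215) - 14829))/((-252*(-1/88))) + 74994) = 1/((10544*(-11845 - 14829))/(63/22) + 74994) = 1/((10544*(-26674))*(22/63) + 74994) = 1/(-281250656*22/63 + 74994) = 1/(-6187514432/63 + 74994) = 1/(-6182789810/63) = -63/6182789810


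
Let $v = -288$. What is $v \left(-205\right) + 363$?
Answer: $59403$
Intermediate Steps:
$v \left(-205\right) + 363 = \left(-288\right) \left(-205\right) + 363 = 59040 + 363 = 59403$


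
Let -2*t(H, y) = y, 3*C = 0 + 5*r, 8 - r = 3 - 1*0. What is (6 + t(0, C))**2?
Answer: 121/36 ≈ 3.3611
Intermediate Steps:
r = 5 (r = 8 - (3 - 1*0) = 8 - (3 + 0) = 8 - 1*3 = 8 - 3 = 5)
C = 25/3 (C = (0 + 5*5)/3 = (0 + 25)/3 = (1/3)*25 = 25/3 ≈ 8.3333)
t(H, y) = -y/2
(6 + t(0, C))**2 = (6 - 1/2*25/3)**2 = (6 - 25/6)**2 = (11/6)**2 = 121/36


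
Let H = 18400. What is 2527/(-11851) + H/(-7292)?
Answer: -8445903/3086339 ≈ -2.7365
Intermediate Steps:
2527/(-11851) + H/(-7292) = 2527/(-11851) + 18400/(-7292) = 2527*(-1/11851) + 18400*(-1/7292) = -361/1693 - 4600/1823 = -8445903/3086339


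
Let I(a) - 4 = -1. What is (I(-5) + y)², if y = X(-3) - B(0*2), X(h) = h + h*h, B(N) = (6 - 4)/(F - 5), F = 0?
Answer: 2209/25 ≈ 88.360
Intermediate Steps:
B(N) = -⅖ (B(N) = (6 - 4)/(0 - 5) = 2/(-5) = 2*(-⅕) = -⅖)
X(h) = h + h²
I(a) = 3 (I(a) = 4 - 1 = 3)
y = 32/5 (y = -3*(1 - 3) - 1*(-⅖) = -3*(-2) + ⅖ = 6 + ⅖ = 32/5 ≈ 6.4000)
(I(-5) + y)² = (3 + 32/5)² = (47/5)² = 2209/25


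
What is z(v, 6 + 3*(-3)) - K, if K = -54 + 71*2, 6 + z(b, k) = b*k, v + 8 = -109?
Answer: 257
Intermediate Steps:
v = -117 (v = -8 - 109 = -117)
z(b, k) = -6 + b*k
K = 88 (K = -54 + 142 = 88)
z(v, 6 + 3*(-3)) - K = (-6 - 117*(6 + 3*(-3))) - 1*88 = (-6 - 117*(6 - 9)) - 88 = (-6 - 117*(-3)) - 88 = (-6 + 351) - 88 = 345 - 88 = 257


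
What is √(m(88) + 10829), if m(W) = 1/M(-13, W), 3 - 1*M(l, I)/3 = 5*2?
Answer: 4*√298473/21 ≈ 104.06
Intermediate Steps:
M(l, I) = -21 (M(l, I) = 9 - 15*2 = 9 - 3*10 = 9 - 30 = -21)
m(W) = -1/21 (m(W) = 1/(-21) = -1/21)
√(m(88) + 10829) = √(-1/21 + 10829) = √(227408/21) = 4*√298473/21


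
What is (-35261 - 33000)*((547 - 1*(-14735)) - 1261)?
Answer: -957087481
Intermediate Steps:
(-35261 - 33000)*((547 - 1*(-14735)) - 1261) = -68261*((547 + 14735) - 1261) = -68261*(15282 - 1261) = -68261*14021 = -957087481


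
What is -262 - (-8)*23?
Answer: -78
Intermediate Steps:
-262 - (-8)*23 = -262 - 1*(-184) = -262 + 184 = -78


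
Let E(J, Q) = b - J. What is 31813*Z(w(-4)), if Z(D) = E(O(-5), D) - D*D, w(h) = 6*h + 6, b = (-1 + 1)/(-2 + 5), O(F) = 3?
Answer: -10402851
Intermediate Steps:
b = 0 (b = 0/3 = 0*(1/3) = 0)
w(h) = 6 + 6*h
E(J, Q) = -J (E(J, Q) = 0 - J = -J)
Z(D) = -3 - D**2 (Z(D) = -1*3 - D*D = -3 - D**2)
31813*Z(w(-4)) = 31813*(-3 - (6 + 6*(-4))**2) = 31813*(-3 - (6 - 24)**2) = 31813*(-3 - 1*(-18)**2) = 31813*(-3 - 1*324) = 31813*(-3 - 324) = 31813*(-327) = -10402851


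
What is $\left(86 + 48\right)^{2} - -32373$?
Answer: $50329$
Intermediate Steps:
$\left(86 + 48\right)^{2} - -32373 = 134^{2} + 32373 = 17956 + 32373 = 50329$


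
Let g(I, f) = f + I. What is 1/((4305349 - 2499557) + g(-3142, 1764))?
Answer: 1/1804414 ≈ 5.5420e-7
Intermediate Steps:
g(I, f) = I + f
1/((4305349 - 2499557) + g(-3142, 1764)) = 1/((4305349 - 2499557) + (-3142 + 1764)) = 1/(1805792 - 1378) = 1/1804414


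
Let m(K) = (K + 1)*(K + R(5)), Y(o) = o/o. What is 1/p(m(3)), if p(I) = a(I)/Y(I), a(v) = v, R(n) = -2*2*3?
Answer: -1/36 ≈ -0.027778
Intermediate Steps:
R(n) = -12 (R(n) = -4*3 = -12)
Y(o) = 1
m(K) = (1 + K)*(-12 + K) (m(K) = (K + 1)*(K - 12) = (1 + K)*(-12 + K))
p(I) = I (p(I) = I/1 = I*1 = I)
1/p(m(3)) = 1/(-12 + 3² - 11*3) = 1/(-12 + 9 - 33) = 1/(-36) = -1/36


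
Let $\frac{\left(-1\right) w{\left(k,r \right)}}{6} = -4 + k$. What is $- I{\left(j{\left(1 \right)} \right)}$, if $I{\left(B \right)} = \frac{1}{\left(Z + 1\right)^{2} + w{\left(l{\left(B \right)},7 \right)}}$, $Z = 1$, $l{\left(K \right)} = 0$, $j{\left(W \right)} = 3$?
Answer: $- \frac{1}{28} \approx -0.035714$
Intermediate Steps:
$w{\left(k,r \right)} = 24 - 6 k$ ($w{\left(k,r \right)} = - 6 \left(-4 + k\right) = 24 - 6 k$)
$I{\left(B \right)} = \frac{1}{28}$ ($I{\left(B \right)} = \frac{1}{\left(1 + 1\right)^{2} + \left(24 - 0\right)} = \frac{1}{2^{2} + \left(24 + 0\right)} = \frac{1}{4 + 24} = \frac{1}{28}$)
$- I{\left(j{\left(1 \right)} \right)} = \left(-1\right) \frac{1}{28} = - \frac{1}{28}$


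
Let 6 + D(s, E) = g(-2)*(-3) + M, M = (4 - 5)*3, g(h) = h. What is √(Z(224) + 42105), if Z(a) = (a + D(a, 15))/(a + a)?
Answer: √132042827/56 ≈ 205.20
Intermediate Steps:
M = -3 (M = -1*3 = -3)
D(s, E) = -3 (D(s, E) = -6 + (-2*(-3) - 3) = -6 + (6 - 3) = -6 + 3 = -3)
Z(a) = (-3 + a)/(2*a) (Z(a) = (a - 3)/(a + a) = (-3 + a)/((2*a)) = (-3 + a)*(1/(2*a)) = (-3 + a)/(2*a))
√(Z(224) + 42105) = √((½)*(-3 + 224)/224 + 42105) = √((½)*(1/224)*221 + 42105) = √(221/448 + 42105) = √(18863261/448) = √132042827/56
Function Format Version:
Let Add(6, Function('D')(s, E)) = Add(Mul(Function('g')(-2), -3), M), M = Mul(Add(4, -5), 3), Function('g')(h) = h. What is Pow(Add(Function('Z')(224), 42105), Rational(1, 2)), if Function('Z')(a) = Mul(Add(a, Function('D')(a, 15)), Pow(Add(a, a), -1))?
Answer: Mul(Rational(1, 56), Pow(132042827, Rational(1, 2))) ≈ 205.20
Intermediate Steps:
M = -3 (M = Mul(-1, 3) = -3)
Function('D')(s, E) = -3 (Function('D')(s, E) = Add(-6, Add(Mul(-2, -3), -3)) = Add(-6, Add(6, -3)) = Add(-6, 3) = -3)
Function('Z')(a) = Mul(Rational(1, 2), Pow(a, -1), Add(-3, a)) (Function('Z')(a) = Mul(Add(a, -3), Pow(Add(a, a), -1)) = Mul(Add(-3, a), Pow(Mul(2, a), -1)) = Mul(Add(-3, a), Mul(Rational(1, 2), Pow(a, -1))) = Mul(Rational(1, 2), Pow(a, -1), Add(-3, a)))
Pow(Add(Function('Z')(224), 42105), Rational(1, 2)) = Pow(Add(Mul(Rational(1, 2), Pow(224, -1), Add(-3, 224)), 42105), Rational(1, 2)) = Pow(Add(Mul(Rational(1, 2), Rational(1, 224), 221), 42105), Rational(1, 2)) = Pow(Add(Rational(221, 448), 42105), Rational(1, 2)) = Pow(Rational(18863261, 448), Rational(1, 2)) = Mul(Rational(1, 56), Pow(132042827, Rational(1, 2)))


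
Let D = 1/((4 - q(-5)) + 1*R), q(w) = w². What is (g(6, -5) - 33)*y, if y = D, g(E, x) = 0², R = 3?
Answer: 11/6 ≈ 1.8333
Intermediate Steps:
g(E, x) = 0
D = -1/18 (D = 1/((4 - 1*(-5)²) + 1*3) = 1/((4 - 1*25) + 3) = 1/((4 - 25) + 3) = 1/(-21 + 3) = 1/(-18) = -1/18 ≈ -0.055556)
y = -1/18 ≈ -0.055556
(g(6, -5) - 33)*y = (0 - 33)*(-1/18) = -33*(-1/18) = 11/6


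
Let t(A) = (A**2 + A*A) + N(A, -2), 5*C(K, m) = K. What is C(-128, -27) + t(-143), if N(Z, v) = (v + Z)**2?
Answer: 309487/5 ≈ 61897.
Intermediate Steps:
C(K, m) = K/5
N(Z, v) = (Z + v)**2
t(A) = (-2 + A)**2 + 2*A**2 (t(A) = (A**2 + A*A) + (A - 2)**2 = (A**2 + A**2) + (-2 + A)**2 = 2*A**2 + (-2 + A)**2 = (-2 + A)**2 + 2*A**2)
C(-128, -27) + t(-143) = (1/5)*(-128) + ((-2 - 143)**2 + 2*(-143)**2) = -128/5 + ((-145)**2 + 2*20449) = -128/5 + (21025 + 40898) = -128/5 + 61923 = 309487/5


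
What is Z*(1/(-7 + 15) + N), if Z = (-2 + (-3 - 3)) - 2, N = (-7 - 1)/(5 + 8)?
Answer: 255/52 ≈ 4.9038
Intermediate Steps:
N = -8/13 ≈ -0.61539
Z = -10 (Z = (-2 - 6) - 2 = -8 - 2 = -10)
Z*(1/(-7 + 15) + N) = -10*(1/(-7 + 15) - 8/13) = -10*(1/8 - 8/13) = -10*(⅛ - 8/13) = -10*(-51/104) = 255/52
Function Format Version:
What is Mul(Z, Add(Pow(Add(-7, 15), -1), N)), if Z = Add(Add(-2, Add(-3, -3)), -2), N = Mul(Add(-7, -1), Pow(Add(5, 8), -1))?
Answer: Rational(255, 52) ≈ 4.9038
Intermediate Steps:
N = Rational(-8, 13) (N = Mul(-8, Pow(13, -1)) = Mul(-8, Rational(1, 13)) = Rational(-8, 13) ≈ -0.61539)
Z = -10 (Z = Add(Add(-2, -6), -2) = Add(-8, -2) = -10)
Mul(Z, Add(Pow(Add(-7, 15), -1), N)) = Mul(-10, Add(Pow(Add(-7, 15), -1), Rational(-8, 13))) = Mul(-10, Add(Pow(8, -1), Rational(-8, 13))) = Mul(-10, Add(Rational(1, 8), Rational(-8, 13))) = Mul(-10, Rational(-51, 104)) = Rational(255, 52)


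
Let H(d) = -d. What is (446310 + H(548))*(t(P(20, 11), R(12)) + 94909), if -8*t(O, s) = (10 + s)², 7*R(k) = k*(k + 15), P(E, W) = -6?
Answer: 2064384668513/49 ≈ 4.2130e+10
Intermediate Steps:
R(k) = k*(15 + k)/7 (R(k) = (k*(k + 15))/7 = (k*(15 + k))/7 = k*(15 + k)/7)
t(O, s) = -(10 + s)²/8
(446310 + H(548))*(t(P(20, 11), R(12)) + 94909) = (446310 - 1*548)*(-(10 + (⅐)*12*(15 + 12))²/8 + 94909) = (446310 - 548)*(-(10 + (⅐)*12*27)²/8 + 94909) = 445762*(-(10 + 324/7)²/8 + 94909) = 445762*(-(394/7)²/8 + 94909) = 445762*(-⅛*155236/49 + 94909) = 445762*(-38809/98 + 94909) = 445762*(9262273/98) = 2064384668513/49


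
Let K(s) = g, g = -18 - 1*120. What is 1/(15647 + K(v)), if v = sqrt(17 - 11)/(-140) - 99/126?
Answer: 1/15509 ≈ 6.4479e-5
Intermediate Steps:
v = -11/14 - sqrt(6)/140 (v = sqrt(6)*(-1/140) - 99*1/126 = -sqrt(6)/140 - 11/14 = -11/14 - sqrt(6)/140 ≈ -0.80321)
g = -138 (g = -18 - 120 = -138)
K(s) = -138
1/(15647 + K(v)) = 1/(15647 - 138) = 1/15509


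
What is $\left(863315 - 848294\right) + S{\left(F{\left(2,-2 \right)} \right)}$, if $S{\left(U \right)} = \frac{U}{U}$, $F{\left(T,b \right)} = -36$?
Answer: $15022$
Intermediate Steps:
$S{\left(U \right)} = 1$
$\left(863315 - 848294\right) + S{\left(F{\left(2,-2 \right)} \right)} = \left(863315 - 848294\right) + 1 = 15021 + 1 = 15022$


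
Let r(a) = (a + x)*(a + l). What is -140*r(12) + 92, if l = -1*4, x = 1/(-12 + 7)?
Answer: -13124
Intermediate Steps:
x = -1/5 (x = 1/(-5) = -1/5 ≈ -0.20000)
l = -4
r(a) = (-4 + a)*(-1/5 + a) (r(a) = (a - 1/5)*(a - 4) = (-1/5 + a)*(-4 + a) = (-4 + a)*(-1/5 + a))
-140*r(12) + 92 = -140*(4/5 + 12**2 - 21/5*12) + 92 = -140*(4/5 + 144 - 252/5) + 92 = -140*472/5 + 92 = -13216 + 92 = -13124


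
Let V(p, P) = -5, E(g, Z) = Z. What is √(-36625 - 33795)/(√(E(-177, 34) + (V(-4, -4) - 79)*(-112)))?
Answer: I*√166226410/4721 ≈ 2.731*I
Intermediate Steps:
√(-36625 - 33795)/(√(E(-177, 34) + (V(-4, -4) - 79)*(-112))) = √(-36625 - 33795)/(√(34 + (-5 - 79)*(-112))) = √(-70420)/(√(34 - 84*(-112))) = (2*I*√17605)/(√(34 + 9408)) = (2*I*√17605)/(√9442) = (2*I*√17605)*(√9442/9442) = I*√166226410/4721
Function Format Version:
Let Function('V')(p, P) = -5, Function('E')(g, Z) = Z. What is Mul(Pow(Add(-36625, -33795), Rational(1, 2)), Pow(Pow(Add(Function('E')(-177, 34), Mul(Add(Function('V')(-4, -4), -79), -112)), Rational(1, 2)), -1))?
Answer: Mul(Rational(1, 4721), I, Pow(166226410, Rational(1, 2))) ≈ Mul(2.7310, I)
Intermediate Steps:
Mul(Pow(Add(-36625, -33795), Rational(1, 2)), Pow(Pow(Add(Function('E')(-177, 34), Mul(Add(Function('V')(-4, -4), -79), -112)), Rational(1, 2)), -1)) = Mul(Pow(Add(-36625, -33795), Rational(1, 2)), Pow(Pow(Add(34, Mul(Add(-5, -79), -112)), Rational(1, 2)), -1)) = Mul(Pow(-70420, Rational(1, 2)), Pow(Pow(Add(34, Mul(-84, -112)), Rational(1, 2)), -1)) = Mul(Mul(2, I, Pow(17605, Rational(1, 2))), Pow(Pow(Add(34, 9408), Rational(1, 2)), -1)) = Mul(Mul(2, I, Pow(17605, Rational(1, 2))), Pow(Pow(9442, Rational(1, 2)), -1)) = Mul(Mul(2, I, Pow(17605, Rational(1, 2))), Mul(Rational(1, 9442), Pow(9442, Rational(1, 2)))) = Mul(Rational(1, 4721), I, Pow(166226410, Rational(1, 2)))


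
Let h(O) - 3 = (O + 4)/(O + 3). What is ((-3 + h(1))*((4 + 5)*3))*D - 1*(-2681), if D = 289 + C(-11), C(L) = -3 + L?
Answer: 47849/4 ≈ 11962.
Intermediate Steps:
h(O) = 3 + (4 + O)/(3 + O) (h(O) = 3 + (O + 4)/(O + 3) = 3 + (4 + O)/(3 + O))
D = 275 (D = 289 + (-3 - 11) = 289 - 14 = 275)
((-3 + h(1))*((4 + 5)*3))*D - 1*(-2681) = ((-3 + (13 + 4*1)/(3 + 1))*((4 + 5)*3))*275 - 1*(-2681) = ((-3 + (13 + 4)/4)*(9*3))*275 + 2681 = ((-3 + (¼)*17)*27)*275 + 2681 = ((-3 + 17/4)*27)*275 + 2681 = ((5/4)*27)*275 + 2681 = (135/4)*275 + 2681 = 37125/4 + 2681 = 47849/4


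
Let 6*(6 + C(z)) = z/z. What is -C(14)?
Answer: 35/6 ≈ 5.8333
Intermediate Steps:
C(z) = -35/6 (C(z) = -6 + (z/z)/6 = -6 + (1/6)*1 = -6 + 1/6 = -35/6)
-C(14) = -1*(-35/6) = 35/6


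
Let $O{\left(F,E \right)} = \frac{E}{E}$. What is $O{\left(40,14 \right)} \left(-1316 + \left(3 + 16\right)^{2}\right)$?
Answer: $-955$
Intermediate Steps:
$O{\left(F,E \right)} = 1$
$O{\left(40,14 \right)} \left(-1316 + \left(3 + 16\right)^{2}\right) = 1 \left(-1316 + \left(3 + 16\right)^{2}\right) = 1 \left(-1316 + 19^{2}\right) = 1 \left(-1316 + 361\right) = 1 \left(-955\right) = -955$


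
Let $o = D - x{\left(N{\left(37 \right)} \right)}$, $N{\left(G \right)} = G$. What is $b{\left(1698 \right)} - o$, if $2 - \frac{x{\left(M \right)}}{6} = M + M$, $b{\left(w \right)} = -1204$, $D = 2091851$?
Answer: $-2093487$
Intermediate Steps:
$x{\left(M \right)} = 12 - 12 M$ ($x{\left(M \right)} = 12 - 6 \left(M + M\right) = 12 - 6 \cdot 2 M = 12 - 12 M$)
$o = 2092283$ ($o = 2091851 - \left(12 - 444\right) = 2091851 - -432 = 2091851 + 432 = 2092283$)
$b{\left(1698 \right)} - o = -1204 - 2092283 = -2093487$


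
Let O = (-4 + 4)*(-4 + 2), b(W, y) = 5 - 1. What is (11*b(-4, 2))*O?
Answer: 0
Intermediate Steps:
b(W, y) = 4
O = 0 (O = 0*(-2) = 0)
(11*b(-4, 2))*O = (11*4)*0 = 44*0 = 0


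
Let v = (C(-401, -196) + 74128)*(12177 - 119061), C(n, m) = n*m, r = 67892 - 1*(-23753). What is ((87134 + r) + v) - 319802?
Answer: -16323893039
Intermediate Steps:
r = 91645 (r = 67892 + 23753 = 91645)
C(n, m) = m*n
v = -16323752016 (v = (-196*(-401) + 74128)*(12177 - 119061) = (78596 + 74128)*(-106884) = 152724*(-106884) = -16323752016)
((87134 + r) + v) - 319802 = ((87134 + 91645) - 16323752016) - 319802 = (178779 - 16323752016) - 319802 = -16323573237 - 319802 = -16323893039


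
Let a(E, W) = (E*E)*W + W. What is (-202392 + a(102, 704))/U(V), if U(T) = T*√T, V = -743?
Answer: 7122728*I*√743/552049 ≈ 351.69*I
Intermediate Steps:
a(E, W) = W + W*E² (a(E, W) = E²*W + W = W*E² + W = W + W*E²)
U(T) = T^(3/2)
(-202392 + a(102, 704))/U(V) = (-202392 + 704*(1 + 102²))/((-743)^(3/2)) = (-202392 + 704*(1 + 10404))/((-743*I*√743)) = (-202392 + 704*10405)*(I*√743/552049) = (-202392 + 7325120)*(I*√743/552049) = 7122728*(I*√743/552049) = 7122728*I*√743/552049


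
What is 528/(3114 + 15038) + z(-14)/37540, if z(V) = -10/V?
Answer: 3470965/119249564 ≈ 0.029107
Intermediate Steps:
528/(3114 + 15038) + z(-14)/37540 = 528/(3114 + 15038) - 10/(-14)/37540 = 528/18152 - 10*(-1/14)*(1/37540) = 528*(1/18152) + (5/7)*(1/37540) = 66/2269 + 1/52556 = 3470965/119249564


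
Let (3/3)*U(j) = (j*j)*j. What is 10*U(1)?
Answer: 10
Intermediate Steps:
U(j) = j³ (U(j) = (j*j)*j = j²*j = j³)
10*U(1) = 10*1³ = 10*1 = 10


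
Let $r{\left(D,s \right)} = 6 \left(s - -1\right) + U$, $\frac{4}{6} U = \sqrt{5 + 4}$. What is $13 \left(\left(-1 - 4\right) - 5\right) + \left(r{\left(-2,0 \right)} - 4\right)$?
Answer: $- \frac{247}{2} \approx -123.5$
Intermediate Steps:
$U = \frac{9}{2}$ ($U = \frac{3 \sqrt{5 + 4}}{2} = \frac{3 \sqrt{9}}{2} = \frac{3}{2} \cdot 3 = \frac{9}{2} \approx 4.5$)
$r{\left(D,s \right)} = \frac{21}{2} + 6 s$ ($r{\left(D,s \right)} = 6 \left(s - -1\right) + \frac{9}{2} = 6 \left(s + 1\right) + \frac{9}{2} = 6 \left(1 + s\right) + \frac{9}{2} = \left(6 + 6 s\right) + \frac{9}{2} = \frac{21}{2} + 6 s$)
$13 \left(\left(-1 - 4\right) - 5\right) + \left(r{\left(-2,0 \right)} - 4\right) = 13 \left(\left(-1 - 4\right) - 5\right) + \left(\left(\frac{21}{2} + 6 \cdot 0\right) - 4\right) = 13 \left(-5 - 5\right) + \left(\left(\frac{21}{2} + 0\right) - 4\right) = 13 \left(-10\right) + \left(\frac{21}{2} - 4\right) = -130 + \frac{13}{2} = - \frac{247}{2}$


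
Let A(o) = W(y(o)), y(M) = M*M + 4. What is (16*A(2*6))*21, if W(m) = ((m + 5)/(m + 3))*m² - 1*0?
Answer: 1126040832/151 ≈ 7.4572e+6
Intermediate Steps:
y(M) = 4 + M² (y(M) = M² + 4 = 4 + M²)
W(m) = m²*(5 + m)/(3 + m) (W(m) = ((5 + m)/(3 + m))*m² + 0 = m²*(5 + m)/(3 + m) + 0 = m²*(5 + m)/(3 + m))
A(o) = (4 + o²)²*(9 + o²)/(7 + o²) (A(o) = (4 + o²)²*(5 + (4 + o²))/(3 + (4 + o²)) = (4 + o²)²*(9 + o²)/(7 + o²))
(16*A(2*6))*21 = (16*((4 + (2*6)²)²*(9 + (2*6)²)/(7 + (2*6)²)))*21 = (16*((4 + 12²)²*(9 + 12²)/(7 + 12²)))*21 = (16*((4 + 144)²*(9 + 144)/(7 + 144)))*21 = (16*(148²*153/151))*21 = (16*(21904*(1/151)*153))*21 = (16*(3351312/151))*21 = (53620992/151)*21 = 1126040832/151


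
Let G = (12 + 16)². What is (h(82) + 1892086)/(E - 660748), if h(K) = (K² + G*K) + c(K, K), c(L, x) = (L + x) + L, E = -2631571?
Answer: -1963344/3292319 ≈ -0.59634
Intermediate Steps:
c(L, x) = x + 2*L
G = 784 (G = 28² = 784)
h(K) = K² + 787*K (h(K) = (K² + 784*K) + (K + 2*K) = (K² + 784*K) + 3*K = K² + 787*K)
(h(82) + 1892086)/(E - 660748) = (82*(787 + 82) + 1892086)/(-2631571 - 660748) = (82*869 + 1892086)/(-3292319) = (71258 + 1892086)*(-1/3292319) = 1963344*(-1/3292319) = -1963344/3292319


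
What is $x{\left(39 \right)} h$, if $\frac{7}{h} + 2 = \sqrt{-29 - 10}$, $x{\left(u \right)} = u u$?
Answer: $- \frac{21294}{43} - \frac{10647 i \sqrt{39}}{43} \approx -495.21 - 1546.3 i$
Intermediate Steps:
$x{\left(u \right)} = u^{2}$
$h = \frac{7}{-2 + i \sqrt{39}}$ ($h = \frac{7}{-2 + \sqrt{-29 - 10}} = \frac{7}{-2 + \sqrt{-39}} = \frac{7}{-2 + i \sqrt{39}} \approx -0.32558 - 1.0166 i$)
$x{\left(39 \right)} h = 39^{2} \left(- \frac{14}{43} - \frac{7 i \sqrt{39}}{43}\right) = 1521 \left(- \frac{14}{43} - \frac{7 i \sqrt{39}}{43}\right) = - \frac{21294}{43} - \frac{10647 i \sqrt{39}}{43}$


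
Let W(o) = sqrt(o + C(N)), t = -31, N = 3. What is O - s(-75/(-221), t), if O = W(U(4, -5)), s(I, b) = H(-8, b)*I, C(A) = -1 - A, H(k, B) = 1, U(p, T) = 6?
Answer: -75/221 + sqrt(2) ≈ 1.0748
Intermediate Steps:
s(I, b) = I (s(I, b) = 1*I = I)
W(o) = sqrt(-4 + o) (W(o) = sqrt(o + (-1 - 1*3)) = sqrt(o + (-1 - 3)) = sqrt(o - 4) = sqrt(-4 + o))
O = sqrt(2) (O = sqrt(-4 + 6) = sqrt(2) ≈ 1.4142)
O - s(-75/(-221), t) = sqrt(2) - (-75)/(-221) = sqrt(2) - (-75)*(-1)/221 = sqrt(2) - 1*75/221 = sqrt(2) - 75/221 = -75/221 + sqrt(2)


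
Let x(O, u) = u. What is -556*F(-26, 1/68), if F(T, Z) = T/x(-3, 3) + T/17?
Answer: 289120/51 ≈ 5669.0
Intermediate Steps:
F(T, Z) = 20*T/51 (F(T, Z) = T/3 + T/17 = 20*T/51)
-556*F(-26, 1/68) = -11120*(-26)/51 = -556*(-520/51) = 289120/51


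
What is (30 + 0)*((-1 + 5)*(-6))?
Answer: -720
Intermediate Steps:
(30 + 0)*((-1 + 5)*(-6)) = 30*(4*(-6)) = 30*(-24) = -720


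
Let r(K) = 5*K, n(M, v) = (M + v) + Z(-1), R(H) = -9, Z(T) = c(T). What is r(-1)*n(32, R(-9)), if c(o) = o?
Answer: -110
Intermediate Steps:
Z(T) = T
n(M, v) = -1 + M + v (n(M, v) = (M + v) - 1 = -1 + M + v)
r(-1)*n(32, R(-9)) = (5*(-1))*(-1 + 32 - 9) = -5*22 = -110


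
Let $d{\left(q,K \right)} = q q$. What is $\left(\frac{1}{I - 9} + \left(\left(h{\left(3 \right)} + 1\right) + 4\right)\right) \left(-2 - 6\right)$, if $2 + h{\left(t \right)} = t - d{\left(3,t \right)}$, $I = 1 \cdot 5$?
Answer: $26$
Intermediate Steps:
$d{\left(q,K \right)} = q^{2}$
$I = 5$
$h{\left(t \right)} = -11 + t$ ($h{\left(t \right)} = -2 + \left(t - 3^{2}\right) = -2 + \left(t - 9\right) = -2 + \left(-9 + t\right) = -11 + t$)
$\left(\frac{1}{I - 9} + \left(\left(h{\left(3 \right)} + 1\right) + 4\right)\right) \left(-2 - 6\right) = \left(\frac{1}{5 - 9} + \left(\left(\left(-11 + 3\right) + 1\right) + 4\right)\right) \left(-2 - 6\right) = \left(\frac{1}{-4} + \left(\left(-8 + 1\right) + 4\right)\right) \left(-2 - 6\right) = \left(- \frac{1}{4} + \left(-7 + 4\right)\right) \left(-8\right) = \left(- \frac{1}{4} - 3\right) \left(-8\right) = \left(- \frac{13}{4}\right) \left(-8\right) = 26$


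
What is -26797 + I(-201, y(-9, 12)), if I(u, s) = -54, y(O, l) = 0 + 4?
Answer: -26851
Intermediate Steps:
y(O, l) = 4
-26797 + I(-201, y(-9, 12)) = -26797 - 54 = -26851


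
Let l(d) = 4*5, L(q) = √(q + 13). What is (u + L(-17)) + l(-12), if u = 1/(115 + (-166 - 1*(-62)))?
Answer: 221/11 + 2*I ≈ 20.091 + 2.0*I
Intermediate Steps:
L(q) = √(13 + q)
l(d) = 20
u = 1/11 (u = 1/(115 + (-166 + 62)) = 1/(115 - 104) = 1/11 ≈ 0.090909)
(u + L(-17)) + l(-12) = (1/11 + √(13 - 17)) + 20 = (1/11 + √(-4)) + 20 = (1/11 + 2*I) + 20 = 221/11 + 2*I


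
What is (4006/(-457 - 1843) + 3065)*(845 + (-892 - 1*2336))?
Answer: -8394706101/1150 ≈ -7.2997e+6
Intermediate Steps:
(4006/(-457 - 1843) + 3065)*(845 + (-892 - 1*2336)) = (4006/(-2300) + 3065)*(845 + (-892 - 2336)) = (4006*(-1/2300) + 3065)*(845 - 3228) = (-2003/1150 + 3065)*(-2383) = (3522747/1150)*(-2383) = -8394706101/1150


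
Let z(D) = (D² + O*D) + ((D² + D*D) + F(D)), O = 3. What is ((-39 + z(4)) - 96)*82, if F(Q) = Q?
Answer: -5822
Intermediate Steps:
z(D) = 3*D² + 4*D (z(D) = (D² + 3*D) + ((D² + D*D) + D) = (D² + 3*D) + ((D² + D²) + D) = (D² + 3*D) + (2*D² + D) = (D² + 3*D) + (D + 2*D²) = 3*D² + 4*D)
((-39 + z(4)) - 96)*82 = ((-39 + 4*(4 + 3*4)) - 96)*82 = ((-39 + 4*(4 + 12)) - 96)*82 = ((-39 + 4*16) - 96)*82 = ((-39 + 64) - 96)*82 = (25 - 96)*82 = -71*82 = -5822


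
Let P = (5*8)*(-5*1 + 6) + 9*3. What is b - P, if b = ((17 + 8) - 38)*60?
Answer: -847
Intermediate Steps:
b = -780 (b = (25 - 38)*60 = -13*60 = -780)
P = 67 (P = 40*(-5 + 6) + 27 = 40*1 + 27 = 40 + 27 = 67)
b - P = -780 - 1*67 = -780 - 67 = -847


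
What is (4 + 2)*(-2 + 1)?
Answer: -6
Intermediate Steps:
(4 + 2)*(-2 + 1) = 6*(-1) = -6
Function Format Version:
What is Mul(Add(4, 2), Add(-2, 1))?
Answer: -6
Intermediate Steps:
Mul(Add(4, 2), Add(-2, 1)) = Mul(6, -1) = -6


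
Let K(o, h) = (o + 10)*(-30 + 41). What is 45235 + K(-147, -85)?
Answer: 43728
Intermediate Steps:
K(o, h) = 110 + 11*o (K(o, h) = (10 + o)*11 = 110 + 11*o)
45235 + K(-147, -85) = 45235 + (110 + 11*(-147)) = 45235 + (110 - 1617) = 45235 - 1507 = 43728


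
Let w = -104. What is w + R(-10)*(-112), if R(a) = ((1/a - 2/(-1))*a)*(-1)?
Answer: -2232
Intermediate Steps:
R(a) = -a*(2 + 1/a) (R(a) = ((1/a - 2*(-1))*a)*(-1) = ((1/a + 2)*a)*(-1) = ((2 + 1/a)*a)*(-1) = (a*(2 + 1/a))*(-1) = -a*(2 + 1/a))
w + R(-10)*(-112) = -104 + (-1 - 2*(-10))*(-112) = -104 + (-1 + 20)*(-112) = -104 + 19*(-112) = -104 - 2128 = -2232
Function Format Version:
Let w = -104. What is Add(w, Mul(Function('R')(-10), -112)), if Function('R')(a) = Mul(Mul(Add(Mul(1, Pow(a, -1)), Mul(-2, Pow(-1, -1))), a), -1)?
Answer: -2232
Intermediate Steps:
Function('R')(a) = Mul(-1, a, Add(2, Pow(a, -1))) (Function('R')(a) = Mul(Mul(Add(Pow(a, -1), Mul(-2, -1)), a), -1) = Mul(Mul(Add(Pow(a, -1), 2), a), -1) = Mul(Mul(Add(2, Pow(a, -1)), a), -1) = Mul(Mul(a, Add(2, Pow(a, -1))), -1) = Mul(-1, a, Add(2, Pow(a, -1))))
Add(w, Mul(Function('R')(-10), -112)) = Add(-104, Mul(Add(-1, Mul(-2, -10)), -112)) = Add(-104, Mul(Add(-1, 20), -112)) = Add(-104, Mul(19, -112)) = Add(-104, -2128) = -2232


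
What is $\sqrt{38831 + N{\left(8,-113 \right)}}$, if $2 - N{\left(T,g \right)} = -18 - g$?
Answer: $\sqrt{38738} \approx 196.82$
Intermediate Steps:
$N{\left(T,g \right)} = 20 + g$ ($N{\left(T,g \right)} = 2 - \left(-18 - g\right) = 2 + \left(18 + g\right) = 20 + g$)
$\sqrt{38831 + N{\left(8,-113 \right)}} = \sqrt{38831 + \left(20 - 113\right)} = \sqrt{38831 - 93} = \sqrt{38738}$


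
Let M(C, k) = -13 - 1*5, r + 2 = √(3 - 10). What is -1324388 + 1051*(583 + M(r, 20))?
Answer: -730573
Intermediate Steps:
r = -2 + I*√7 (r = -2 + √(3 - 10) = -2 + √(-7) = -2 + I*√7 ≈ -2.0 + 2.6458*I)
M(C, k) = -18 (M(C, k) = -13 - 5 = -18)
-1324388 + 1051*(583 + M(r, 20)) = -1324388 + 1051*(583 - 18) = -1324388 + 1051*565 = -1324388 + 593815 = -730573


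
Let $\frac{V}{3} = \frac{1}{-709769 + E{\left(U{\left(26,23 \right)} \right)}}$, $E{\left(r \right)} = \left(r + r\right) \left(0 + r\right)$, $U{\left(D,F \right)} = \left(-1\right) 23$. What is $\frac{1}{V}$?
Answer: $-236237$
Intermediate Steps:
$U{\left(D,F \right)} = -23$
$E{\left(r \right)} = 2 r^{2}$ ($E{\left(r \right)} = 2 r r = 2 r^{2}$)
$V = - \frac{1}{236237}$ ($V = \frac{3}{-709769 + 2 \left(-23\right)^{2}} = \frac{3}{-709769 + 2 \cdot 529} = \frac{3}{-709769 + 1058} = \frac{3}{-708711} = 3 \left(- \frac{1}{708711}\right) = - \frac{1}{236237} \approx -4.233 \cdot 10^{-6}$)
$\frac{1}{V} = \frac{1}{- \frac{1}{236237}} = -236237$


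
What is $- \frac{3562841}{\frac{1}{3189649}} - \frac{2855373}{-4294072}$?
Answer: $- \frac{48798745550959752875}{4294072} \approx -1.1364 \cdot 10^{13}$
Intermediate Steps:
$- \frac{3562841}{\frac{1}{3189649}} - \frac{2855373}{-4294072} = - 3562841 \frac{1}{\frac{1}{3189649}} - - \frac{2855373}{4294072} = \left(-3562841\right) 3189649 + \frac{2855373}{4294072} = -11364212232809 + \frac{2855373}{4294072} = - \frac{48798745550959752875}{4294072}$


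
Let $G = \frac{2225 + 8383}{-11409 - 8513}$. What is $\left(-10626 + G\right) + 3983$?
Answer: $- \frac{66176227}{9961} \approx -6643.5$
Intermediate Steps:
$G = - \frac{5304}{9961}$ ($G = \frac{10608}{-19922} = 10608 \left(- \frac{1}{19922}\right) = - \frac{5304}{9961} \approx -0.53248$)
$\left(-10626 + G\right) + 3983 = \left(-10626 - \frac{5304}{9961}\right) + 3983 = - \frac{105850890}{9961} + 3983 = - \frac{66176227}{9961}$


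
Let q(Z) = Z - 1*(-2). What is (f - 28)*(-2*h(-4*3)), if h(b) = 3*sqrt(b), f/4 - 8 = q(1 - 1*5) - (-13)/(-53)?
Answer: 3168*I*sqrt(3)/53 ≈ 103.53*I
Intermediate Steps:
q(Z) = 2 + Z (q(Z) = Z + 2 = 2 + Z)
f = 1220/53 (f = 32 + 4*((2 + (1 - 1*5)) - (-13)/(-53)) = 32 + 4*((2 + (1 - 5)) - (-13)*(-1)/53) = 32 + 4*((2 - 4) - 1*13/53) = 32 + 4*(-2 - 13/53) = 32 + 4*(-119/53) = 32 - 476/53 = 1220/53 ≈ 23.019)
(f - 28)*(-2*h(-4*3)) = (1220/53 - 28)*(-6*sqrt(-4*3)) = -(-528)*3*sqrt(-12)/53 = -(-528)*3*(2*I*sqrt(3))/53 = -(-528)*6*I*sqrt(3)/53 = -(-3168)*I*sqrt(3)/53 = 3168*I*sqrt(3)/53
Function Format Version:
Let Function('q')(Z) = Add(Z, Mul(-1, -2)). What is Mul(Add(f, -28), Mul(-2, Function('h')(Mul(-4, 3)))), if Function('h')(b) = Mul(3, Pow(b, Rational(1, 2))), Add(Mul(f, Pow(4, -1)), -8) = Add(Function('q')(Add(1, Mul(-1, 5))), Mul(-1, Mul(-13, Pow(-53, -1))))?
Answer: Mul(Rational(3168, 53), I, Pow(3, Rational(1, 2))) ≈ Mul(103.53, I)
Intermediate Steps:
Function('q')(Z) = Add(2, Z) (Function('q')(Z) = Add(Z, 2) = Add(2, Z))
f = Rational(1220, 53) (f = Add(32, Mul(4, Add(Add(2, Add(1, Mul(-1, 5))), Mul(-1, Mul(-13, Pow(-53, -1)))))) = Add(32, Mul(4, Add(Add(2, Add(1, -5)), Mul(-1, Mul(-13, Rational(-1, 53)))))) = Add(32, Mul(4, Add(Add(2, -4), Mul(-1, Rational(13, 53))))) = Add(32, Mul(4, Add(-2, Rational(-13, 53)))) = Add(32, Mul(4, Rational(-119, 53))) = Add(32, Rational(-476, 53)) = Rational(1220, 53) ≈ 23.019)
Mul(Add(f, -28), Mul(-2, Function('h')(Mul(-4, 3)))) = Mul(Add(Rational(1220, 53), -28), Mul(-2, Mul(3, Pow(Mul(-4, 3), Rational(1, 2))))) = Mul(Rational(-264, 53), Mul(-2, Mul(3, Pow(-12, Rational(1, 2))))) = Mul(Rational(-264, 53), Mul(-2, Mul(3, Mul(2, I, Pow(3, Rational(1, 2)))))) = Mul(Rational(-264, 53), Mul(-2, Mul(6, I, Pow(3, Rational(1, 2))))) = Mul(Rational(-264, 53), Mul(-12, I, Pow(3, Rational(1, 2)))) = Mul(Rational(3168, 53), I, Pow(3, Rational(1, 2)))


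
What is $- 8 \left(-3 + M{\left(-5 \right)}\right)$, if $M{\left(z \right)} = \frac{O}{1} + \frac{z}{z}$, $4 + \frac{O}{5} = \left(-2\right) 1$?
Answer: $256$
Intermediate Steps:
$O = -30$ ($O = -20 + 5 \left(\left(-2\right) 1\right) = -20 + 5 \left(-2\right) = -20 - 10 = -30$)
$M{\left(z \right)} = -29$ ($M{\left(z \right)} = - \frac{30}{1} + \frac{z}{z} = \left(-30\right) 1 + 1 = -30 + 1 = -29$)
$- 8 \left(-3 + M{\left(-5 \right)}\right) = - 8 \left(-3 - 29\right) = \left(-8\right) \left(-32\right) = 256$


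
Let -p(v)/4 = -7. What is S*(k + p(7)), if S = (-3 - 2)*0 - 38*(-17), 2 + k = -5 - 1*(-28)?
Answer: 31654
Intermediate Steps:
p(v) = 28 (p(v) = -4*(-7) = 28)
k = 21 (k = -2 + (-5 - 1*(-28)) = -2 + (-5 + 28) = -2 + 23 = 21)
S = 646 (S = -5*0 + 646 = 0 + 646 = 646)
S*(k + p(7)) = 646*(21 + 28) = 646*49 = 31654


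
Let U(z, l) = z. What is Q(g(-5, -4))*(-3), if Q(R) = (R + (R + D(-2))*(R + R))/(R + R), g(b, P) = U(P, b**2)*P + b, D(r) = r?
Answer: -57/2 ≈ -28.500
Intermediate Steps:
g(b, P) = b + P**2 (g(b, P) = P*P + b = P**2 + b = b + P**2)
Q(R) = (R + 2*R*(-2 + R))/(2*R) (Q(R) = (R + (R - 2)*(R + R))/(R + R) = (R + (-2 + R)*(2*R))/((2*R)) = (R + 2*R*(-2 + R))*(1/(2*R)) = (R + 2*R*(-2 + R))/(2*R))
Q(g(-5, -4))*(-3) = (-3/2 + (-5 + (-4)**2))*(-3) = (-3/2 + (-5 + 16))*(-3) = (-3/2 + 11)*(-3) = (19/2)*(-3) = -57/2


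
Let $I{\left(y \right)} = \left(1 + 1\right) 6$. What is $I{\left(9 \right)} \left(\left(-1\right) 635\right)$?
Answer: $-7620$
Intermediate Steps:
$I{\left(y \right)} = 12$ ($I{\left(y \right)} = 2 \cdot 6 = 12$)
$I{\left(9 \right)} \left(\left(-1\right) 635\right) = 12 \left(\left(-1\right) 635\right) = 12 \left(-635\right) = -7620$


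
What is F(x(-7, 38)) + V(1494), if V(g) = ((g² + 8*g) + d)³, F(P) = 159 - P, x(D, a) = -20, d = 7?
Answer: 11299667251128300054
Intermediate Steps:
V(g) = (7 + g² + 8*g)³ (V(g) = ((g² + 8*g) + 7)³ = (7 + g² + 8*g)³)
F(x(-7, 38)) + V(1494) = (159 - 1*(-20)) + (7 + 1494² + 8*1494)³ = (159 + 20) + (7 + 2232036 + 11952)³ = 179 + 2243995³ = 179 + 11299667251128299875 = 11299667251128300054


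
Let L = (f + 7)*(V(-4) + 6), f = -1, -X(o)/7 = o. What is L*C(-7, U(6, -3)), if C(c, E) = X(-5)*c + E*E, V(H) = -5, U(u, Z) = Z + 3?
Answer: -1470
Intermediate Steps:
X(o) = -7*o
U(u, Z) = 3 + Z
C(c, E) = E**2 + 35*c (C(c, E) = (-7*(-5))*c + E*E = 35*c + E**2 = E**2 + 35*c)
L = 6 (L = (-1 + 7)*(-5 + 6) = 6*1 = 6)
L*C(-7, U(6, -3)) = 6*((3 - 3)**2 + 35*(-7)) = 6*(0**2 - 245) = 6*(0 - 245) = 6*(-245) = -1470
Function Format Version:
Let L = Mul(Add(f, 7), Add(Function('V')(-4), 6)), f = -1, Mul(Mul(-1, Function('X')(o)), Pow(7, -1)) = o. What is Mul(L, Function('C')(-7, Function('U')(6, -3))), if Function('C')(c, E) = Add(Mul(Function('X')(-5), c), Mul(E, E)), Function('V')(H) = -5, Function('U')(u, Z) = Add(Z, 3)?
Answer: -1470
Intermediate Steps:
Function('X')(o) = Mul(-7, o)
Function('U')(u, Z) = Add(3, Z)
Function('C')(c, E) = Add(Pow(E, 2), Mul(35, c)) (Function('C')(c, E) = Add(Mul(Mul(-7, -5), c), Mul(E, E)) = Add(Mul(35, c), Pow(E, 2)) = Add(Pow(E, 2), Mul(35, c)))
L = 6 (L = Mul(Add(-1, 7), Add(-5, 6)) = Mul(6, 1) = 6)
Mul(L, Function('C')(-7, Function('U')(6, -3))) = Mul(6, Add(Pow(Add(3, -3), 2), Mul(35, -7))) = Mul(6, Add(Pow(0, 2), -245)) = Mul(6, Add(0, -245)) = Mul(6, -245) = -1470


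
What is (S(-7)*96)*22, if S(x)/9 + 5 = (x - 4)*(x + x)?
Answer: 2832192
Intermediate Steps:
S(x) = -45 + 18*x*(-4 + x) (S(x) = -45 + 9*((x - 4)*(x + x)) = -45 + 9*((-4 + x)*(2*x)) = -45 + 9*(2*x*(-4 + x)) = -45 + 18*x*(-4 + x))
(S(-7)*96)*22 = ((-45 - 72*(-7) + 18*(-7)**2)*96)*22 = ((-45 + 504 + 18*49)*96)*22 = ((-45 + 504 + 882)*96)*22 = (1341*96)*22 = 128736*22 = 2832192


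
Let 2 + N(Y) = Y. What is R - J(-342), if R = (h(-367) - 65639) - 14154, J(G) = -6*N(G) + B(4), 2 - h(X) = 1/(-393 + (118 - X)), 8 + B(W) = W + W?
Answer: -7530661/92 ≈ -81855.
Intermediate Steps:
N(Y) = -2 + Y
B(W) = -8 + 2*W (B(W) = -8 + (W + W) = -8 + 2*W)
h(X) = 2 - 1/(-275 - X) (h(X) = 2 - 1/(-393 + (118 - X)) = 2 - 1/(-275 - X))
J(G) = 12 - 6*G (J(G) = -6*(-2 + G) + (-8 + 2*4) = (12 - 6*G) + (-8 + 8) = (12 - 6*G) + 0 = 12 - 6*G)
R = -7340773/92 (R = ((551 + 2*(-367))/(275 - 367) - 65639) - 14154 = ((551 - 734)/(-92) - 65639) - 14154 = (-1/92*(-183) - 65639) - 14154 = (183/92 - 65639) - 14154 = -6038605/92 - 14154 = -7340773/92 ≈ -79791.)
R - J(-342) = -7340773/92 - (12 - 6*(-342)) = -7340773/92 - (12 + 2052) = -7340773/92 - 1*2064 = -7340773/92 - 2064 = -7530661/92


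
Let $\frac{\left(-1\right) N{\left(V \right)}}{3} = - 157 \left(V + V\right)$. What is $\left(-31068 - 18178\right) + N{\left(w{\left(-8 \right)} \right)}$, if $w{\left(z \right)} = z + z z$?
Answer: $3506$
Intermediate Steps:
$w{\left(z \right)} = z + z^{2}$
$N{\left(V \right)} = 942 V$ ($N{\left(V \right)} = - 3 \left(- 157 \left(V + V\right)\right) = - 3 \left(- 157 \cdot 2 V\right) = - 3 \left(- 314 V\right) = 942 V$)
$\left(-31068 - 18178\right) + N{\left(w{\left(-8 \right)} \right)} = \left(-31068 - 18178\right) + 942 \left(- 8 \left(1 - 8\right)\right) = -49246 + 942 \left(\left(-8\right) \left(-7\right)\right) = -49246 + 942 \cdot 56 = -49246 + 52752 = 3506$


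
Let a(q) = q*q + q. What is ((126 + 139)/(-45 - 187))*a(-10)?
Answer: -11925/116 ≈ -102.80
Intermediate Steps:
a(q) = q + q² (a(q) = q² + q = q + q²)
((126 + 139)/(-45 - 187))*a(-10) = ((126 + 139)/(-45 - 187))*(-10*(1 - 10)) = (265/(-232))*(-10*(-9)) = (265*(-1/232))*90 = -265/232*90 = -11925/116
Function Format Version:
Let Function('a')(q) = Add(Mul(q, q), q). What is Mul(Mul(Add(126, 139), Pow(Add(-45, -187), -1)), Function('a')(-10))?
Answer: Rational(-11925, 116) ≈ -102.80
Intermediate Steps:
Function('a')(q) = Add(q, Pow(q, 2)) (Function('a')(q) = Add(Pow(q, 2), q) = Add(q, Pow(q, 2)))
Mul(Mul(Add(126, 139), Pow(Add(-45, -187), -1)), Function('a')(-10)) = Mul(Mul(Add(126, 139), Pow(Add(-45, -187), -1)), Mul(-10, Add(1, -10))) = Mul(Mul(265, Pow(-232, -1)), Mul(-10, -9)) = Mul(Mul(265, Rational(-1, 232)), 90) = Mul(Rational(-265, 232), 90) = Rational(-11925, 116)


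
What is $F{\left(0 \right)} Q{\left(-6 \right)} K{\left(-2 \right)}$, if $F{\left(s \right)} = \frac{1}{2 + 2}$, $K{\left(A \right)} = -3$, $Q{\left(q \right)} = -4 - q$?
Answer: $- \frac{3}{2} \approx -1.5$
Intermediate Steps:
$F{\left(s \right)} = \frac{1}{4}$
$F{\left(0 \right)} Q{\left(-6 \right)} K{\left(-2 \right)} = \frac{-4 - -6}{4} \left(-3\right) = \frac{-4 + 6}{4} \left(-3\right) = \frac{1}{4} \cdot 2 \left(-3\right) = \frac{1}{2} \left(-3\right) = - \frac{3}{2}$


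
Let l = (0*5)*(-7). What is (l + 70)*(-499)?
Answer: -34930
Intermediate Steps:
l = 0 (l = 0*(-7) = 0)
(l + 70)*(-499) = (0 + 70)*(-499) = 70*(-499) = -34930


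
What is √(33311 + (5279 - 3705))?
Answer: √34885 ≈ 186.78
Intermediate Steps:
√(33311 + (5279 - 3705)) = √(33311 + 1574) = √34885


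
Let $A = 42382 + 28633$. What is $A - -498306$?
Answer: $569321$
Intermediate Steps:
$A = 71015$
$A - -498306 = 71015 - -498306 = 71015 + 498306 = 569321$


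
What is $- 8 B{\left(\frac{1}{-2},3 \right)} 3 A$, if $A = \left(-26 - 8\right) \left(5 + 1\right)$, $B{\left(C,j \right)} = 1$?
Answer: $4896$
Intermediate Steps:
$A = -204$ ($A = \left(-34\right) 6 = -204$)
$- 8 B{\left(\frac{1}{-2},3 \right)} 3 A = \left(-8\right) 1 \cdot 3 \left(-204\right) = \left(-8\right) 3 \left(-204\right) = \left(-24\right) \left(-204\right) = 4896$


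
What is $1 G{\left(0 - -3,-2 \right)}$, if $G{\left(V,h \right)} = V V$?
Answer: $9$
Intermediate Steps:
$G{\left(V,h \right)} = V^{2}$
$1 G{\left(0 - -3,-2 \right)} = 1 \left(0 - -3\right)^{2} = 1 \left(0 + 3\right)^{2} = 1 \cdot 3^{2} = 1 \cdot 9 = 9$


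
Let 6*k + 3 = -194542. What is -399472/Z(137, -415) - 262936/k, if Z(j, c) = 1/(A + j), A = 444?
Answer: -45152576241824/194545 ≈ -2.3209e+8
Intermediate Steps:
k = -194545/6 (k = -½ + (⅙)*(-194542) = -½ - 97271/3 = -194545/6 ≈ -32424.)
Z(j, c) = 1/(444 + j)
-399472/Z(137, -415) - 262936/k = -399472/(1/(444 + 137)) - 262936/(-194545/6) = -399472/(1/581) - 262936*(-6/194545) = -399472/1/581 + 1577616/194545 = -399472*581 + 1577616/194545 = -232093232 + 1577616/194545 = -45152576241824/194545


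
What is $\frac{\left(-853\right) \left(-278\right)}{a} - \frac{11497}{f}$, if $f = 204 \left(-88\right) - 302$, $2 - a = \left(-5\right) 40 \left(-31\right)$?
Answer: $- \frac{2128692815}{56569146} \approx -37.63$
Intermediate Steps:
$a = -6198$ ($a = 2 - \left(-5\right) 40 \left(-31\right) = 2 - \left(-200\right) \left(-31\right) = 2 - 6200 = -6198$)
$f = -18254$ ($f = -17952 - 302 = -18254$)
$\frac{\left(-853\right) \left(-278\right)}{a} - \frac{11497}{f} = \frac{\left(-853\right) \left(-278\right)}{-6198} - \frac{11497}{-18254} = 237134 \left(- \frac{1}{6198}\right) - - \frac{11497}{18254} = - \frac{118567}{3099} + \frac{11497}{18254} = - \frac{2128692815}{56569146}$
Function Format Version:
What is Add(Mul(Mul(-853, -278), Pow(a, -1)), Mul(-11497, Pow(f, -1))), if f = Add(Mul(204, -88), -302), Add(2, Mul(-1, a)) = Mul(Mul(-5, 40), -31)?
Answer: Rational(-2128692815, 56569146) ≈ -37.630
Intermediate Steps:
a = -6198 (a = Add(2, Mul(-1, Mul(Mul(-5, 40), -31))) = Add(2, Mul(-1, Mul(-200, -31))) = Add(2, Mul(-1, 6200)) = Add(2, -6200) = -6198)
f = -18254 (f = Add(-17952, -302) = -18254)
Add(Mul(Mul(-853, -278), Pow(a, -1)), Mul(-11497, Pow(f, -1))) = Add(Mul(Mul(-853, -278), Pow(-6198, -1)), Mul(-11497, Pow(-18254, -1))) = Add(Mul(237134, Rational(-1, 6198)), Mul(-11497, Rational(-1, 18254))) = Add(Rational(-118567, 3099), Rational(11497, 18254)) = Rational(-2128692815, 56569146)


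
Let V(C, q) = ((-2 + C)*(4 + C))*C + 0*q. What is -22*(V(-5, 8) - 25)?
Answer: 1320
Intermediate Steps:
V(C, q) = C*(-2 + C)*(4 + C) (V(C, q) = C*(-2 + C)*(4 + C) + 0 = C*(-2 + C)*(4 + C))
-22*(V(-5, 8) - 25) = -22*(-5*(-8 + (-5)**2 + 2*(-5)) - 25) = -22*(-5*(-8 + 25 - 10) - 25) = -22*(-5*7 - 25) = -22*(-35 - 25) = -22*(-60) = 1320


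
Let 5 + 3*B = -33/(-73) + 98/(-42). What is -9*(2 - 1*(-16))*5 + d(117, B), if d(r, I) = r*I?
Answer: -78721/73 ≈ -1078.4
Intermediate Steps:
B = -1507/657 (B = -5/3 + (-33/(-73) + 98/(-42))/3 = -5/3 + (-33*(-1/73) + 98*(-1/42))/3 = -5/3 + (33/73 - 7/3)/3 = -5/3 + (⅓)*(-412/219) = -5/3 - 412/657 = -1507/657 ≈ -2.2938)
d(r, I) = I*r
-9*(2 - 1*(-16))*5 + d(117, B) = -9*(2 - 1*(-16))*5 - 1507/657*117 = -9*(2 + 16)*5 - 19591/73 = -9*18*5 - 19591/73 = -162*5 - 19591/73 = -810 - 19591/73 = -78721/73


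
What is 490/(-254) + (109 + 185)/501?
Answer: -28469/21209 ≈ -1.3423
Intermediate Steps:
490/(-254) + (109 + 185)/501 = 490*(-1/254) + 294*(1/501) = -245/127 + 98/167 = -28469/21209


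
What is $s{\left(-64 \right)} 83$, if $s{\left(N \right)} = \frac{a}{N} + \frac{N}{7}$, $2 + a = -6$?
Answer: $- \frac{41915}{56} \approx -748.48$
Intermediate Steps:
$a = -8$ ($a = -2 - 6 = -8$)
$s{\left(N \right)} = - \frac{8}{N} + \frac{N}{7}$
$s{\left(-64 \right)} 83 = \left(- \frac{8}{-64} + \frac{1}{7} \left(-64\right)\right) 83 = \left(\left(-8\right) \left(- \frac{1}{64}\right) - \frac{64}{7}\right) 83 = \left(\frac{1}{8} - \frac{64}{7}\right) 83 = \left(- \frac{505}{56}\right) 83 = - \frac{41915}{56}$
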